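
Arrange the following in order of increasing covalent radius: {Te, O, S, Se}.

O is in period 2, group 16; S is in period 3, group 16; Se is in period 4, group 16; Te is in period 5, group 16.
Moving right in a period, electrons are added to the same shell under a stronger nuclear pull, so atoms get smaller; moving down, a new shell is opened and atoms get larger.
All are in group 16, so atomic radius increases down the group.
So from smallest to largest: O < S < Se < Te.

O < S < Se < Te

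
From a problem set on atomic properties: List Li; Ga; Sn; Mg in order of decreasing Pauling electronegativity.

Li is in period 2, group 1; Mg is in period 3, group 2; Ga is in period 4, group 13; Sn is in period 5, group 14.
EN rises left→right (higher Z_eff, smaller atoms) and falls top→bottom (larger, more shielded atoms).
A diagonal step moves right (one effect) and down (the opposite effect) at once.
Mg > Li: period and group pull opposite ways; the across-period shift dominates (1.31 vs 0.98).
Ga > Mg: the two effects oppose for this pair; the across-period effect wins (1.81 vs 1.31).
Sn > Ga: the two effects oppose for this pair; the across-period effect wins (1.96 vs 1.81).
Tabulated electronegativity (Pauling): Li 0.98, Mg 1.31, Ga 1.81, Sn 1.96.
So from highest to lowest: Sn > Ga > Mg > Li.

Sn > Ga > Mg > Li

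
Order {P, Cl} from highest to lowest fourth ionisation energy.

Cl > P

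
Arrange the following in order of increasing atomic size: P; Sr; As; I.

Moving right in a period, electrons are added to the same shell under a stronger nuclear pull, so atoms get smaller; moving down, a new shell is opened and atoms get larger.
These span different periods and groups, so the two trends combine.
As > P: they share group 15; the group trend gives As the larger value.
I > As: the two effects oppose for this pair; the down-group effect wins (133 vs 121 pm).
Sr > I: Sr lies to the left of I in period 5, so the across-period effect alone puts Sr larger.
For reference (pm): P 111, As 121, Sr 185, I 133.
So from smallest to largest: P < As < I < Sr.

P < As < I < Sr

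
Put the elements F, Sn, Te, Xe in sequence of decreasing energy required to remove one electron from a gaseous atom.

Removing the outermost electron gets harder across a period and easier down a group.
Here both period and group differ, so the two effects have to be weighed against each other.
Te > Sn: Te lies to the right of Sn in period 5, so the across-period effect alone puts Te higher.
Xe > Te: both are in period 5; the period trend gives Xe the larger value.
F > Xe: period and group pull opposite ways; the down-group shift dominates (1681 vs 1170 kJ/mol).
For reference (kJ/mol): F 1681, Sn 709, Te 869, Xe 1170.
So from highest to lowest: F > Xe > Te > Sn.

F > Xe > Te > Sn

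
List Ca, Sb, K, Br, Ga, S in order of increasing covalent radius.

S < Br < Ga < Sb < Ca < K

Across a period the added protons contract the valence shell; down a group each new principal shell makes the atom larger.
These span different periods and groups, so the two trends combine.
Br > S: period and group pull opposite ways; the down-group shift dominates (114 vs 103 pm).
Ga > Br: Ga lies to the left of Br in period 4, so the across-period effect alone puts Ga larger.
Sb > Ga: period and group pull opposite ways; the down-group shift dominates (140 vs 124 pm).
Ca > Sb: period and group pull opposite ways; the across-period shift dominates (171 vs 140 pm).
K > Ca: K lies to the left of Ca in period 4, so the across-period effect alone puts K larger.
For reference (pm): S 103, K 196, Ca 171, Ga 124, Br 114, Sb 140.
So from smallest to largest: S < Br < Ga < Sb < Ca < K.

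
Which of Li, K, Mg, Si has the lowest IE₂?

IE_2 is the cost of taking one more electron from the +1 cation: Li⁺ is the bare [He] core; K⁺ is the bare [Ar] core; Mg⁺ still has 1 valence electron; Si⁺ still has 3 valence electrons.
Pulling an electron out of a noble-gas core costs far more than removing a remaining valence electron, so K and Li sit at the high end of IE_2.
Valence configurations: Mg⁺ [Ne]3s¹, Si⁺ [Ne]3s²3p¹.
Tabulated IE_2 (kJ/mol): Li 7298, K 3052, Mg 1451, Si 1577.
Putting it together, IE_2: Mg < Si < K < Li.

Mg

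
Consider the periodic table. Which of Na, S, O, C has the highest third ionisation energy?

Na

IE_3 is the cost of taking one more electron from the +2 cation: Na²⁺ is already 1 electron into the core; S²⁺ still has 4 valence electrons; O²⁺ still has 4 valence electrons; C²⁺ still has 2 valence electrons.
Pulling an electron out of a noble-gas core costs far more than removing a remaining valence electron, so Na sits at the high end of IE_3.
Valence configurations: S²⁺ [Ne]3s²3p², O²⁺ [He]2s²2p², C²⁺ [He]2s².
The numbers (kJ/mol): Na 6910, S 3357, O 5300, C 4620.
So the third ionization energies run S < C < O < Na.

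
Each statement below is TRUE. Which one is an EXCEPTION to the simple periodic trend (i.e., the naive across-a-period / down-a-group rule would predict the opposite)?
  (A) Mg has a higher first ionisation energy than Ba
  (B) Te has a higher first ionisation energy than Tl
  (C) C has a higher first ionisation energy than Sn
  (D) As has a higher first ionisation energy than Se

The general trend: first ionisation energy increases across a period and decreases down a group.
(A) Mg (period 3, group 2) vs Ba (period 6, group 2): the stated order agrees with the simple trend.
(B) Te (period 5, group 16) vs Tl (period 6, group 13): the stated order agrees with the simple trend.
(C) C (period 2, group 14) vs Sn (period 5, group 14): the stated order agrees with the simple trend.
(D) As (period 4, group 15) vs Se (period 4, group 16): the stated order contradicts the simple trend.
The exception is (D): Se (4p⁴) ionizes more easily than half-filled As (4p³).

(D)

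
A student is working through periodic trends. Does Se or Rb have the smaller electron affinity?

Rb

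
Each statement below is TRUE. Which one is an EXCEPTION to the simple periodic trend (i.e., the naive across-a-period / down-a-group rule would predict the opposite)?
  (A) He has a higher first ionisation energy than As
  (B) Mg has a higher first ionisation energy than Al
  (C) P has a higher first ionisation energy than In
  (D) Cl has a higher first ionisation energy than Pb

The general trend: first ionisation energy increases across a period and decreases down a group.
(A) He (period 1, group 18) vs As (period 4, group 15): the stated order agrees with the simple trend.
(B) Mg (period 3, group 2) vs Al (period 3, group 13): the stated order contradicts the simple trend.
(C) P (period 3, group 15) vs In (period 5, group 13): the stated order agrees with the simple trend.
(D) Cl (period 3, group 17) vs Pb (period 6, group 14): the stated order agrees with the simple trend.
The exception is (B): Al's single 3p electron is easier to remove than one from Mg's filled 3s².

(B)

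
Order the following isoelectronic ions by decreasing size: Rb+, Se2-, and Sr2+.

All of these have 36 electrons, so size is governed by nuclear charge alone: the more protons, the stronger the pull on the same electron cloud, and the smaller the ion.
Nuclear charges: Sr2+ (Z=38), Rb+ (Z=37), Se2- (Z=34).
Largest to smallest: Se2- > Rb+ > Sr2+.

Se2-, Rb+, Sr2+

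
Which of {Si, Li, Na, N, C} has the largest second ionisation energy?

The second ionization energy removes an electron from the +1 ion. For each element: Si⁺ still has 3 valence electrons; Li⁺ is the bare [He] core; Na⁺ is the bare [Ne] core; N⁺ still has 4 valence electrons; C⁺ still has 3 valence electrons.
Breaking into a closed-shell core is much more expensive than removing a leftover valence electron — Na and Li have the largest IE_2 here.
Valence configurations: Si⁺ [Ne]3s²3p¹, N⁺ [He]2s²2p², C⁺ [He]2s²2p¹.
Approximate IE_2 values (kJ/mol): Si 1577, Li 7298, Na 4562, N 2856, C 2353.
Putting it together, IE_2: Si < C < N < Na < Li.

Li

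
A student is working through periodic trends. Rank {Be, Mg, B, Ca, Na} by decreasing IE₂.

Na > B > Be > Mg > Ca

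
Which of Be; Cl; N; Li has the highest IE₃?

The third ionization energy removes an electron from the +2 ion. For each element: Be²⁺ is the bare [He] core; Cl²⁺ still has 5 valence electrons; N²⁺ still has 3 valence electrons; Li²⁺ is already 1 electron into the core.
Breaking into a closed-shell core is much more expensive than removing a leftover valence electron — Li and Be have the largest IE_3 here.
Valence configurations: Cl²⁺ [Ne]3s²3p³, N²⁺ [He]2s²2p¹.
The numbers (kJ/mol): Be 14849, Cl 3822, N 4578, Li 11815.
Overall IE_3 order: Cl < N < Li < Be.

Be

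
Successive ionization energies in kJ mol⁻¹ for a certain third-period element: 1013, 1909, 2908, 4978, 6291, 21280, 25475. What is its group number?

Group 15

Look for the largest jump between consecutive ionization energies: IE6/IE5 ≈ 3.4, far larger than any earlier ratio.
That jump marks the point where a core electron is being removed. So the atom has 5 valence electrons.
A main-group element with 5 valence electrons is in group 15.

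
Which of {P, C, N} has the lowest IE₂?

IE_2 is the cost of taking one more electron from the +1 cation: P⁺ still has 4 valence electrons; C⁺ still has 3 valence electrons; N⁺ still has 4 valence electrons.
All are still removing valence electrons, so compare the +1 ions as you would atoms: IE_2 generally rises across a period (higher Z_eff) and falls down a group (larger shell), subject to the usual subshell exceptions.
Valence configurations: P⁺ [Ne]3s²3p², C⁺ [He]2s²2p¹, N⁺ [He]2s²2p².
The numbers (kJ/mol): P 1907, C 2353, N 2856.
Overall IE_2 order: P < C < N.

P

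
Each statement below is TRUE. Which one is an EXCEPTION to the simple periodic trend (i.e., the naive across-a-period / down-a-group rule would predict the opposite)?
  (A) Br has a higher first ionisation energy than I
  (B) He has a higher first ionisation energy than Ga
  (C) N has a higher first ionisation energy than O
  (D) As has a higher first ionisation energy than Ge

(C)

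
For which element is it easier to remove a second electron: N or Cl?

Cl

The second ionization energy removes an electron from the +1 ion. For each element: N⁺ still has 4 valence electrons; Cl⁺ still has 6 valence electrons.
All are still removing valence electrons, so compare the +1 ions as you would atoms: IE_2 generally rises across a period (higher Z_eff) and falls down a group (larger shell), subject to the usual subshell exceptions.
Valence configurations: N⁺ [He]2s²2p², Cl⁺ [Ne]3s²3p⁴.
The numbers (kJ/mol): N 2856, Cl 2298.
So the second ionization energies run Cl < N.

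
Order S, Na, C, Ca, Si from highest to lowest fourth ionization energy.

Na > Ca > C > S > Si

IE_4 is the cost of taking one more electron from the +3 cation: S³⁺ still has 3 valence electrons; Na³⁺ is already 2 electrons into the core; C³⁺ still has 1 valence electron; Ca³⁺ is already 1 electron into the core; Si³⁺ still has 1 valence electron.
Pulling an electron out of a noble-gas core costs far more than removing a remaining valence electron, so Ca and Na sit at the high end of IE_4.
Valence configurations: S³⁺ [Ne]3s²3p¹, C³⁺ [He]2s¹, Si³⁺ [Ne]3s¹.
Approximate IE_4 values (kJ/mol): S 4556, Na 9543, C 6223, Ca 6491, Si 4356.
So the fourth ionization energies run Si < S < C < Ca < Na.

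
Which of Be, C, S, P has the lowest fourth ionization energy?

S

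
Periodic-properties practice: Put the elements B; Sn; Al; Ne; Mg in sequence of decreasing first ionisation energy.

Ne > B > Mg > Sn > Al

B is in period 2, group 13; Ne is in period 2, group 18; Mg is in period 3, group 2; Al is in period 3, group 13; Sn is in period 5, group 14.
First ionization energy rises across a period (greater Z_eff holds electrons more tightly) and falls down a group (valence electrons are farther from the nucleus).
These span different periods and groups, so the two trends combine.
Sn > Al: the two effects oppose for this pair; the across-period effect wins (709 vs 578 kJ/mol).
Mg > Sn: period and group pull opposite ways; the down-group shift dominates (738 vs 709 kJ/mol).
B > Mg: both effects reinforce here, so B is clearly the higher of the two.
Ne > B: both are in period 2; the period trend gives Ne the larger value.
Note the exception: Mg has a higher first ionization energy than Al, contrary to the simple trend — Al's single 3p electron is easier to remove than one from Mg's filled 3s².
Tabulated first ionization energy (kJ/mol): B 801, Ne 2081, Mg 738, Al 578, Sn 709.
So from highest to lowest: Ne > B > Mg > Sn > Al.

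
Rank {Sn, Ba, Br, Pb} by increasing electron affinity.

Ba < Pb < Sn < Br

Adding an electron releases more energy for atoms nearer the top right (short of the noble gases).
Here both period and group differ, so the two effects have to be weighed against each other.
Pb > Ba: both are in period 6; the period trend gives Pb the larger value.
Sn > Pb: they share group 14; the group trend gives Sn the larger value.
Br > Sn: relative to Sn, both the across-period and down-group shifts push Br's electron affinity up.
For reference (kJ/mol): Br 325, Sn 107, Ba 14, Pb 35.
So from lowest to highest: Ba < Pb < Sn < Br.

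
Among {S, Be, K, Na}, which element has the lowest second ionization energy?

IE_2 is the cost of taking one more electron from the +1 cation: S⁺ still has 5 valence electrons; Be⁺ still has 1 valence electron; K⁺ is the bare [Ar] core; Na⁺ is the bare [Ne] core.
Pulling an electron out of a noble-gas core costs far more than removing a remaining valence electron, so K and Na sit at the high end of IE_2.
Valence configurations: S⁺ [Ne]3s²3p³, Be⁺ [He]2s¹.
Tabulated IE_2 (kJ/mol): S 2252, Be 1757, K 3052, Na 4562.
Putting it together, IE_2: Be < S < K < Na.

Be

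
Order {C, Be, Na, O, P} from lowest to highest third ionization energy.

After 2 electrons have been removed, what remains? C²⁺ still has 2 valence electrons; Be²⁺ is the bare [He] core; Na²⁺ is already 1 electron into the core; O²⁺ still has 4 valence electrons; P²⁺ still has 3 valence electrons.
Breaking into a closed-shell core is much more expensive than removing a leftover valence electron — Na and Be have the largest IE_3 here.
Valence configurations: C²⁺ [He]2s², O²⁺ [He]2s²2p², P²⁺ [Ne]3s²3p¹.
Approximate IE_3 values (kJ/mol): C 4620, Be 14849, Na 6910, O 5300, P 2914.
Hence IE_3: P < C < O < Na < Be.

P < C < O < Na < Be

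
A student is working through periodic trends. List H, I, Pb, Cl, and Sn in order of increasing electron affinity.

Electron affinity generally becomes more exothermic across a period toward the halogens and less exothermic down a group.
Neither a single period nor a single group — weigh both effects.
H > Pb: the two effects oppose for this pair; the down-group effect wins (73 vs 35 kJ/mol).
Sn > H: period and group pull opposite ways; the across-period shift dominates (107 vs 73 kJ/mol).
I > Sn: I lies to the right of Sn in period 5, so the across-period effect alone puts I higher.
Cl > I: they share group 17; the group trend gives Cl the larger value.
For reference (kJ/mol): H 73, Cl 349, Sn 107, I 295, Pb 35.
So from lowest to highest: Pb < H < Sn < I < Cl.

Pb < H < Sn < I < Cl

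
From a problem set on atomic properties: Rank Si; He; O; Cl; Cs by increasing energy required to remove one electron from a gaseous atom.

Cs, Si, Cl, O, He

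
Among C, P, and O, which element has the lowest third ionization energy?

P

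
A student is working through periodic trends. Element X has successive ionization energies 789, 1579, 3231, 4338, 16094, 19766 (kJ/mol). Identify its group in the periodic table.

Look for the largest jump between consecutive ionization energies: IE5/IE4 ≈ 3.7, far larger than any earlier ratio.
That jump marks the point where a core electron is being removed. So the atom has 4 valence electrons.
A main-group element with 4 valence electrons is in group 14.

Group 14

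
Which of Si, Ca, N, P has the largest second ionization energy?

Consider each +1 ion: Si⁺ still has 3 valence electrons; Ca⁺ still has 1 valence electron; N⁺ still has 4 valence electrons; P⁺ still has 4 valence electrons.
All are still removing valence electrons, so compare the +1 ions as you would atoms: IE_2 generally rises across a period (higher Z_eff) and falls down a group (larger shell), subject to the usual subshell exceptions.
Valence configurations: Si⁺ [Ne]3s²3p¹, Ca⁺ [Ar]4s¹, N⁺ [He]2s²2p², P⁺ [Ne]3s²3p².
Approximate IE_2 values (kJ/mol): Si 1577, Ca 1145, N 2856, P 1907.
Hence IE_2: Ca < Si < P < N.

N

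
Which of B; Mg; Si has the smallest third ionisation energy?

Si

The third ionization energy removes an electron from the +2 ion. For each element: B²⁺ still has 1 valence electron; Mg²⁺ is the bare [Ne] core; Si²⁺ still has 2 valence electrons.
Core electrons are held far more tightly than valence electrons, so Mg tops the IE_3 order.
Valence configurations: B²⁺ [He]2s¹, Si²⁺ [Ne]3s².
Tabulated IE_3 (kJ/mol): B 3660, Mg 7733, Si 3232.
So the third ionization energies run Si < B < Mg.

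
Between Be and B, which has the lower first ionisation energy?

Be is in period 2, group 2; B is in period 2, group 13.
Removing the outermost electron gets harder across a period and easier down a group.
All lie in period 2; the across-period trend (first ionization energy increases left to right) applies, with the exception below.
Note the exception: Be has a higher first ionization energy than B, contrary to the simple trend — removing B's lone 2p electron is easier than breaking Be's filled 2s².
Tabulated first ionization energy (kJ/mol): Be 900, B 801.
So B has the lower first ionisation energy (B < Be).

B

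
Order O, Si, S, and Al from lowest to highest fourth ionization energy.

Consider each +3 ion: O³⁺ still has 3 valence electrons; Si³⁺ still has 1 valence electron; S³⁺ still has 3 valence electrons; Al³⁺ is the bare [Ne] core.
Pulling an electron out of a noble-gas core costs far more than removing a remaining valence electron, so Al sits at the high end of IE_4.
Valence configurations: O³⁺ [He]2s²2p¹, Si³⁺ [Ne]3s¹, S³⁺ [Ne]3s²3p¹.
Tabulated IE_4 (kJ/mol): O 7469, Si 4356, S 4556, Al 11577.
Overall IE_4 order: Si < S < O < Al.

Si < S < O < Al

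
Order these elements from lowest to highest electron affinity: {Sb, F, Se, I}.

F is in period 2, group 17; Se is in period 4, group 16; Sb is in period 5, group 15; I is in period 5, group 17.
Adding an electron releases more energy for atoms nearer the top right (short of the noble gases).
Neither a single period nor a single group — weigh both effects.
Se > Sb: relative to Sb, both the across-period and down-group shifts push Se's electron affinity up.
I > Se: period and group pull opposite ways; the across-period shift dominates (295 vs 195 kJ/mol).
F > I: they share group 17; the group trend gives F the larger value.
Approximate values (kJ/mol): F 328, Se 195, Sb 103, I 295.
So from lowest to highest: Sb < Se < I < F.

Sb, Se, I, F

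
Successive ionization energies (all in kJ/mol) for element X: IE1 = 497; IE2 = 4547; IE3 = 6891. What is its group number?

Look for the largest jump between consecutive ionization energies: IE2/IE1 ≈ 9.1, far larger than any earlier ratio.
That jump marks the point where a core electron is being removed. So the atom has 1 valence electron.
A main-group element with 1 valence electron is in group 1.

Group 1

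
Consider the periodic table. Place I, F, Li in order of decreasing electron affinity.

Li is in period 2, group 1; F is in period 2, group 17; I is in period 5, group 17.
Adding an electron releases more energy for atoms nearer the top right (short of the noble gases).
Neither a single period nor a single group — weigh both effects.
I > Li: the two effects oppose for this pair; the across-period effect wins (295 vs 60 kJ/mol).
F > I: they share group 17; the group trend gives F the larger value.
For reference (kJ/mol): Li 60, F 328, I 295.
So from highest to lowest: F > I > Li.

F, I, Li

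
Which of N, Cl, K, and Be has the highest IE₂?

K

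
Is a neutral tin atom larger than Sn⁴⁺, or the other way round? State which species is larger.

Forming Sn⁴⁺ removes 4 electrons from Sn. Fewer electrons for the same nuclear charge means less shielding and a higher Z_eff on the remaining electrons.
A cation is smaller than its parent atom: Sn⁴⁺ < Sn.

Sn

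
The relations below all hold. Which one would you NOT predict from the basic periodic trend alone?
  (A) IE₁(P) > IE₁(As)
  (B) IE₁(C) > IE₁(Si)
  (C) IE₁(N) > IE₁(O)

(C)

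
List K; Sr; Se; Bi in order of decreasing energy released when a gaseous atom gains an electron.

Se > Bi > K > Sr

Adding an electron releases more energy for atoms nearer the top right (short of the noble gases).
These span different periods and groups, so the two trends combine.
K > Sr: period and group pull opposite ways; the down-group shift dominates (48 vs 5 kJ/mol).
Bi > K: the two effects oppose for this pair; the across-period effect wins (91 vs 48 kJ/mol).
Se > Bi: both effects reinforce here, so Se is clearly the higher of the two.
For reference (kJ/mol): K 48, Se 195, Sr 5, Bi 91.
So from highest to lowest: Se > Bi > K > Sr.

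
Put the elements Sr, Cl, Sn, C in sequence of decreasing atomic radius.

Sr > Sn > Cl > C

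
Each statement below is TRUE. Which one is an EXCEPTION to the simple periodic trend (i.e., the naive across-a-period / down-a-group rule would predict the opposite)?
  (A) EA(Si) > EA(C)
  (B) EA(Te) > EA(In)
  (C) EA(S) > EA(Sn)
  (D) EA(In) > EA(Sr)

The general trend: electron affinity increases across a period and decreases down a group.
(A) Si (period 3, group 14) vs C (period 2, group 14): the stated order contradicts the simple trend.
(B) Te (period 5, group 16) vs In (period 5, group 13): the stated order agrees with the simple trend.
(C) S (period 3, group 16) vs Sn (period 5, group 14): the stated order agrees with the simple trend.
(D) In (period 5, group 13) vs Sr (period 5, group 2): the stated order agrees with the simple trend.
The exception is (A): Si's larger, more diffuse 3p orbitals accept an added electron slightly more readily than C's compact 2p.

(A)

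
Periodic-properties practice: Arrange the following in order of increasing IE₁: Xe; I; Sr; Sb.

Sr, Sb, I, Xe

Sr is in period 5, group 2; Sb is in period 5, group 15; I is in period 5, group 17; Xe is in period 5, group 18.
Removing the outermost electron gets harder across a period and easier down a group.
All lie in period 5, so first ionization energy increases left to right.
So from lowest to highest: Sr < Sb < I < Xe.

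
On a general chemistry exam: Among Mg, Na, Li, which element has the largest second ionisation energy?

The second ionization energy removes an electron from the +1 ion. For each element: Mg⁺ still has 1 valence electron; Na⁺ is the bare [Ne] core; Li⁺ is the bare [He] core.
Pulling an electron out of a noble-gas core costs far more than removing a remaining valence electron, so Na and Li sit at the high end of IE_2.
Tabulated IE_2 (kJ/mol): Mg 1451, Na 4562, Li 7298.
Overall IE_2 order: Mg < Na < Li.

Li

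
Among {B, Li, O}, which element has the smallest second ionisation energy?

B

Consider each +1 ion: B⁺ still has 2 valence electrons; Li⁺ is the bare [He] core; O⁺ still has 5 valence electrons.
Pulling an electron out of a noble-gas core costs far more than removing a remaining valence electron, so Li sits at the high end of IE_2.
Valence configurations: B⁺ [He]2s², O⁺ [He]2s²2p³.
Tabulated IE_2 (kJ/mol): B 2427, Li 7298, O 3388.
So the second ionization energies run B < O < Li.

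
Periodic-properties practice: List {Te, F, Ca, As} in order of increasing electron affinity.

Atoms with high Z_eff and room in the valence shell (especially the halogens) have the most exothermic electron affinities.
Here both period and group differ, so the two effects have to be weighed against each other.
As > Ca: both are in period 4; the period trend gives As the larger value.
Te > As: period and group pull opposite ways; the across-period shift dominates (190 vs 78 kJ/mol).
F > Te: both effects reinforce here, so F is clearly the higher of the two.
For reference (kJ/mol): F 328, Ca 2, As 78, Te 190.
So from lowest to highest: Ca < As < Te < F.

Ca, As, Te, F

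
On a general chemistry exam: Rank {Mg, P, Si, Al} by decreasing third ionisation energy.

Mg, Si, P, Al

IE_3 is the cost of taking one more electron from the +2 cation: Mg²⁺ is the bare [Ne] core; P²⁺ still has 3 valence electrons; Si²⁺ still has 2 valence electrons; Al²⁺ still has 1 valence electron.
Core electrons are held far more tightly than valence electrons, so Mg tops the IE_3 order.
Valence configurations: P²⁺ [Ne]3s²3p¹, Si²⁺ [Ne]3s², Al²⁺ [Ne]3s¹.
P²⁺ loses a lone 3p electron whereas Si²⁺ must break into a filled 3s² pair, so IE_3(Si) > IE_3(P) even though P has the higher nuclear charge.
Tabulated IE_3 (kJ/mol): Mg 7733, P 2914, Si 3232, Al 2745.
Hence IE_3: Al < P < Si < Mg.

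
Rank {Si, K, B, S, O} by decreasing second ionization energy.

O > K > B > S > Si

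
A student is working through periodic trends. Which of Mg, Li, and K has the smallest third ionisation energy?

After 2 electrons have been removed, what remains? Mg²⁺ is the bare [Ne] core; Li²⁺ is already 1 electron into the core; K²⁺ is already 1 electron into the core.
All of these are removing an electron from a noble-gas core or deeper; the smaller core (lower principal quantum number) is held far more tightly, and within a period the higher nuclear charge binds the same core more tightly.
Tabulated IE_3 (kJ/mol): Mg 7733, Li 11815, K 4420.
Overall IE_3 order: K < Mg < Li.

K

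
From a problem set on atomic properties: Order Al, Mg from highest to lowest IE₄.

Al > Mg

Consider each +3 ion: Al³⁺ is the bare [Ne] core; Mg³⁺ is already 1 electron into the core.
All of these are removing an electron from a noble-gas core or deeper; the smaller core (lower principal quantum number) is held far more tightly, and within a period the higher nuclear charge binds the same core more tightly.
Tabulated IE_4 (kJ/mol): Al 11577, Mg 10543.
Hence IE_4: Mg < Al.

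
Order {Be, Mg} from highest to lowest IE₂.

IE_2 is the cost of taking one more electron from the +1 cation: Be⁺ still has 1 valence electron; Mg⁺ still has 1 valence electron.
All are still removing valence electrons, so compare the +1 ions as you would atoms: IE_2 generally rises across a period (higher Z_eff) and falls down a group (larger shell), subject to the usual subshell exceptions.
Valence configurations: Be⁺ [He]2s¹, Mg⁺ [Ne]3s¹.
The numbers (kJ/mol): Be 1757, Mg 1451.
Overall IE_2 order: Mg < Be.

Be, Mg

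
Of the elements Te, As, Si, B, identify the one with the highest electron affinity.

B is in period 2, group 13; Si is in period 3, group 14; As is in period 4, group 15; Te is in period 5, group 16.
Atoms with high Z_eff and room in the valence shell (especially the halogens) have the most exothermic electron affinities.
These sit on a diagonal, where the across-period and down-group effects partly cancel.
As > B: period and group pull opposite ways; the across-period shift dominates (78 vs 27 kJ/mol).
Si > As: period and group pull opposite ways; the down-group shift dominates (134 vs 78 kJ/mol).
Te > Si: the two effects oppose for this pair; the across-period effect wins (190 vs 134 kJ/mol).
For reference (kJ/mol): B 27, Si 134, As 78, Te 190.
The highest electron affinity among these belongs to Te.

Te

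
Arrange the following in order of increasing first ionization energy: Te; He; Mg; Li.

He is in period 1, group 18; Li is in period 2, group 1; Mg is in period 3, group 2; Te is in period 5, group 16.
First ionization energy rises across a period (greater Z_eff holds electrons more tightly) and falls down a group (valence electrons are farther from the nucleus).
Here both period and group differ, so the two effects have to be weighed against each other.
Mg > Li: period and group pull opposite ways; the across-period shift dominates (738 vs 520 kJ/mol).
Te > Mg: period and group pull opposite ways; the across-period shift dominates (869 vs 738 kJ/mol).
He > Te: both effects reinforce here, so He is clearly the higher of the two.
Tabulated first ionization energy (kJ/mol): He 2372, Li 520, Mg 738, Te 869.
So from lowest to highest: Li < Mg < Te < He.

Li, Mg, Te, He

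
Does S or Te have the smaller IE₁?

Te

S is in period 3, group 16; Te is in period 5, group 16.
IE₁ increases left→right with effective nuclear charge and decreases top→bottom as the valence shell moves farther out.
All are in group 16, so first ionization energy increases up the group.
So Te has the smaller IE₁ (Te < S).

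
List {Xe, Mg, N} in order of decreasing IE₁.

N, Xe, Mg

N is in period 2, group 15; Mg is in period 3, group 2; Xe is in period 5, group 18.
IE₁ increases left→right with effective nuclear charge and decreases top→bottom as the valence shell moves farther out.
These span different periods and groups, so the two trends combine.
Xe > Mg: period and group pull opposite ways; the across-period shift dominates (1170 vs 738 kJ/mol).
N > Xe: the two effects oppose for this pair; the down-group effect wins (1402 vs 1170 kJ/mol).
For reference (kJ/mol): N 1402, Mg 738, Xe 1170.
So from highest to lowest: N > Xe > Mg.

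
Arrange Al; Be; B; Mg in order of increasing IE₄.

The fourth ionization energy removes an electron from the +3 ion. For each element: Al³⁺ is the bare [Ne] core; Be³⁺ is already 1 electron into the core; B³⁺ is the bare [He] core; Mg³⁺ is already 1 electron into the core.
All of these are removing an electron from a noble-gas core or deeper; the smaller core (lower principal quantum number) is held far more tightly, and within a period the higher nuclear charge binds the same core more tightly.
Approximate IE_4 values (kJ/mol): Al 11577, Be 21007, B 25026, Mg 10543.
So the fourth ionization energies run Mg < Al < Be < B.

Mg, Al, Be, B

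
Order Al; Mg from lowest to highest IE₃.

Al, Mg

After 2 electrons have been removed, what remains? Al²⁺ still has 1 valence electron; Mg²⁺ is the bare [Ne] core.
Pulling an electron out of a noble-gas core costs far more than removing a remaining valence electron, so Mg sits at the high end of IE_3.
The numbers (kJ/mol): Al 2745, Mg 7733.
So the third ionization energies run Al < Mg.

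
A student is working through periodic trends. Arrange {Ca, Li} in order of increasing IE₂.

Ca, Li

After 1 electron has been removed, what remains? Ca⁺ still has 1 valence electron; Li⁺ is the bare [He] core.
Core electrons are held far more tightly than valence electrons, so Li tops the IE_2 order.
The numbers (kJ/mol): Ca 1145, Li 7298.
Putting it together, IE_2: Ca < Li.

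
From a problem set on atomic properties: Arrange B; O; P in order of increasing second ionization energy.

P < B < O

Consider each +1 ion: B⁺ still has 2 valence electrons; O⁺ still has 5 valence electrons; P⁺ still has 4 valence electrons.
All are still removing valence electrons, so compare the +1 ions as you would atoms: IE_2 generally rises across a period (higher Z_eff) and falls down a group (larger shell), subject to the usual subshell exceptions.
Valence configurations: B⁺ [He]2s², O⁺ [He]2s²2p³, P⁺ [Ne]3s²3p².
Tabulated IE_2 (kJ/mol): B 2427, O 3388, P 1907.
Overall IE_2 order: P < B < O.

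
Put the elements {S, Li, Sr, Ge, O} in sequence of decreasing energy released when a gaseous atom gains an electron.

S > O > Ge > Li > Sr

Li is in period 2, group 1; O is in period 2, group 16; S is in period 3, group 16; Ge is in period 4, group 14; Sr is in period 5, group 2.
Atoms with high Z_eff and room in the valence shell (especially the halogens) have the most exothermic electron affinities.
Here both period and group differ, so the two effects have to be weighed against each other.
Li > Sr: period and group pull opposite ways; the down-group shift dominates (60 vs 5 kJ/mol).
Ge > Li: period and group pull opposite ways; the across-period shift dominates (119 vs 60 kJ/mol).
O > Ge: both effects reinforce here, so O is clearly the higher of the two.
S > O: this pair runs against the simple trend — see the exception note.
Note the exception: S has a higher electron affinity than O, contrary to the simple trend — the compact 2p subshell of O repels the added electron more than S's larger 3p does.
Tabulated electron affinity (kJ/mol): Li 60, O 141, S 200, Ge 119, Sr 5.
So from highest to lowest: S > O > Ge > Li > Sr.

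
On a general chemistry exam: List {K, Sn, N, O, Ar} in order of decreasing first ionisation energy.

Ar > N > O > Sn > K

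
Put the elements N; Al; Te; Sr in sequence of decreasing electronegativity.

N > Te > Al > Sr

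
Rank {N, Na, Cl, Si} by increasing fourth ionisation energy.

The fourth ionization energy removes an electron from the +3 ion. For each element: N³⁺ still has 2 valence electrons; Na³⁺ is already 2 electrons into the core; Cl³⁺ still has 4 valence electrons; Si³⁺ still has 1 valence electron.
Core electrons are held far more tightly than valence electrons, so Na tops the IE_4 order.
Valence configurations: N³⁺ [He]2s², Cl³⁺ [Ne]3s²3p², Si³⁺ [Ne]3s¹.
The numbers (kJ/mol): N 7475, Na 9543, Cl 5159, Si 4356.
Putting it together, IE_4: Si < Cl < N < Na.

Si < Cl < N < Na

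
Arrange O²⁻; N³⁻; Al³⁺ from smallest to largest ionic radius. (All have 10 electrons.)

All of these have 10 electrons, so size is governed by nuclear charge alone: the more protons, the stronger the pull on the same electron cloud, and the smaller the ion.
Nuclear charges: Al³⁺ (Z=13), O²⁻ (Z=8), N³⁻ (Z=7).
Smallest to largest: Al³⁺ < O²⁻ < N³⁻.

Al³⁺ < O²⁻ < N³⁻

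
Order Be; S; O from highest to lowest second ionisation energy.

After 1 electron has been removed, what remains? Be⁺ still has 1 valence electron; S⁺ still has 5 valence electrons; O⁺ still has 5 valence electrons.
All are still removing valence electrons, so compare the +1 ions as you would atoms: IE_2 generally rises across a period (higher Z_eff) and falls down a group (larger shell), subject to the usual subshell exceptions.
Valence configurations: Be⁺ [He]2s¹, S⁺ [Ne]3s²3p³, O⁺ [He]2s²2p³.
Tabulated IE_2 (kJ/mol): Be 1757, S 2252, O 3388.
So the second ionization energies run Be < S < O.

O, S, Be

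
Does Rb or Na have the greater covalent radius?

Rb

Atomic radius shrinks across a period as nuclear charge pulls the same shell inward, and grows down a group as new shells are added.
All are in group 1, so atomic radius increases down the group.
So Rb has the greater covalent radius (Rb > Na).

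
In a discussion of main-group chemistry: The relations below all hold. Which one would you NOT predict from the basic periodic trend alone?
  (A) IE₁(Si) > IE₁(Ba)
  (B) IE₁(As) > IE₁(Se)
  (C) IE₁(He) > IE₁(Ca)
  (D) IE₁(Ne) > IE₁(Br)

The general trend: first ionization energy increases across a period and decreases down a group.
(A) Si (period 3, group 14) vs Ba (period 6, group 2): the stated order agrees with the simple trend.
(B) As (period 4, group 15) vs Se (period 4, group 16): the stated order contradicts the simple trend.
(C) He (period 1, group 18) vs Ca (period 4, group 2): the stated order agrees with the simple trend.
(D) Ne (period 2, group 18) vs Br (period 4, group 17): the stated order agrees with the simple trend.
The exception is (B): Se (4p⁴) ionizes more easily than half-filled As (4p³).

(B)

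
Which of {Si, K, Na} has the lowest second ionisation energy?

Si

IE_2 is the cost of taking one more electron from the +1 cation: Si⁺ still has 3 valence electrons; K⁺ is the bare [Ar] core; Na⁺ is the bare [Ne] core.
Pulling an electron out of a noble-gas core costs far more than removing a remaining valence electron, so K and Na sit at the high end of IE_2.
Approximate IE_2 values (kJ/mol): Si 1577, K 3052, Na 4562.
Hence IE_2: Si < K < Na.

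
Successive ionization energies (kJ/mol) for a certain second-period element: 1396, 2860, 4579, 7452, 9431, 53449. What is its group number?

Group 15

Look for the largest jump between consecutive ionization energies: IE6/IE5 ≈ 5.7, far larger than any earlier ratio.
That jump marks the point where a core electron is being removed. So the atom has 5 valence electrons.
A main-group element with 5 valence electrons is in group 15.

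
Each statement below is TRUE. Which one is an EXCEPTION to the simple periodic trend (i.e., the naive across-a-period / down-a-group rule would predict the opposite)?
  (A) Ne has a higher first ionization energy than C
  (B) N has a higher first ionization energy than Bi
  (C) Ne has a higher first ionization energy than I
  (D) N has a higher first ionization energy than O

(D)

The general trend: first ionization energy increases across a period and decreases down a group.
(A) Ne (period 2, group 18) vs C (period 2, group 14): the stated order agrees with the simple trend.
(B) N (period 2, group 15) vs Bi (period 6, group 15): the stated order agrees with the simple trend.
(C) Ne (period 2, group 18) vs I (period 5, group 17): the stated order agrees with the simple trend.
(D) N (period 2, group 15) vs O (period 2, group 16): the stated order contradicts the simple trend.
The exception is (D): pairing an electron in O's 2p⁴ costs repulsion energy, so O ionizes more easily than half-filled N (2p³).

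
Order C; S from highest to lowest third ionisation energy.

After 2 electrons have been removed, what remains? C²⁺ still has 2 valence electrons; S²⁺ still has 4 valence electrons.
All are still removing valence electrons, so compare the +2 ions as you would atoms: IE_3 generally rises across a period (higher Z_eff) and falls down a group (larger shell), subject to the usual subshell exceptions.
Valence configurations: C²⁺ [He]2s², S²⁺ [Ne]3s²3p².
Tabulated IE_3 (kJ/mol): C 4620, S 3357.
Overall IE_3 order: S < C.

C > S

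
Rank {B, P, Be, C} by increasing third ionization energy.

IE_3 is the cost of taking one more electron from the +2 cation: B²⁺ still has 1 valence electron; P²⁺ still has 3 valence electrons; Be²⁺ is the bare [He] core; C²⁺ still has 2 valence electrons.
Pulling an electron out of a noble-gas core costs far more than removing a remaining valence electron, so Be sits at the high end of IE_3.
Valence configurations: B²⁺ [He]2s¹, P²⁺ [Ne]3s²3p¹, C²⁺ [He]2s².
Tabulated IE_3 (kJ/mol): B 3660, P 2914, Be 14849, C 4620.
Overall IE_3 order: P < B < C < Be.

P, B, C, Be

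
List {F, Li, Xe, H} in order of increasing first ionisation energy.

Across a period the outer electron is held more tightly (higher IE₁); down a group it sits in a higher shell, more shielded, and comes off more easily.
These span different periods and groups, so the two trends combine.
Xe > Li: the two effects oppose for this pair; the across-period effect wins (1170 vs 520 kJ/mol).
H > Xe: period and group pull opposite ways; the down-group shift dominates (1312 vs 1170 kJ/mol).
F > H: period and group pull opposite ways; the across-period shift dominates (1681 vs 1312 kJ/mol).
Approximate values (kJ/mol): H 1312, Li 520, F 1681, Xe 1170.
So from lowest to highest: Li < Xe < H < F.

Li < Xe < H < F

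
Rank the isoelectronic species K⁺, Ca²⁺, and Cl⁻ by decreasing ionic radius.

All of these have 18 electrons, so size is governed by nuclear charge alone: the more protons, the stronger the pull on the same electron cloud, and the smaller the ion.
Nuclear charges: Ca²⁺ (Z=20), K⁺ (Z=19), Cl⁻ (Z=17).
Largest to smallest: Cl⁻ > K⁺ > Ca²⁺.

Cl⁻ > K⁺ > Ca²⁺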